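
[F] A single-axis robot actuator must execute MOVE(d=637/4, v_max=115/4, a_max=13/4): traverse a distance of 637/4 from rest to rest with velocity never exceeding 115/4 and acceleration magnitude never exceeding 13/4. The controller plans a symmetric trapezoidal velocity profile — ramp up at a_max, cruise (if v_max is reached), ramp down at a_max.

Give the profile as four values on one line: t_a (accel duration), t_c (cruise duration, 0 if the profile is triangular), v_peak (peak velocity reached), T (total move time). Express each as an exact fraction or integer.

vₘ²/aₘ = (115/4)²/(13/4) = 13225/52
637/4 < 13225/52 so t_c = 0
v_peak = √(637/4·13/4) = √(8281/16) = 91/4
t_a = (91/4)/(13/4) = 7; t_c = 0
T = 2·7 = 14

t_a=7 t_c=0 v_peak=91/4 T=14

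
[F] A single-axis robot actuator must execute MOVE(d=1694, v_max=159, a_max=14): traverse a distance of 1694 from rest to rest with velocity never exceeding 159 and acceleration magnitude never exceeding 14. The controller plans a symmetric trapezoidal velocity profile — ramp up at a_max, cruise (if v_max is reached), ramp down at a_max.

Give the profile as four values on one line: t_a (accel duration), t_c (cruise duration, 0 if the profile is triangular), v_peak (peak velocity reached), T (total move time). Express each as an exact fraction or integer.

v_max²/a_max = 159²/14 = 25281/14
1694 < 25281/14 → triangular
v_peak = √(1694·14) = √23716 = 154
t_a = 154/14 = 11; t_c = 0
T = 2·11 = 22

t_a=11 t_c=0 v_peak=154 T=22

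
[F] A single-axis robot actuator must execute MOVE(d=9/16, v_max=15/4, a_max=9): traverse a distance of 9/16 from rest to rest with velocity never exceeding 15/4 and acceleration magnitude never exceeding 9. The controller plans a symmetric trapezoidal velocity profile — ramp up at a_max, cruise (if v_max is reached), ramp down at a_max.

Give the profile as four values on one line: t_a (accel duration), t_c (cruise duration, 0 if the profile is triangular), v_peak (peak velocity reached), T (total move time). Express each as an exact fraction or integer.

t_a=1/4 t_c=0 v_peak=9/4 T=1/2

vₘ²/aₘ = (15/4)²/9 = 25/16
9/16 < 25/16 → triangular
v_peak = √(9/16·9) = √(81/16) = 9/4
t_a = (9/4)/9 = 1/4; t_c = 0
T = 2·1/4 = 1/2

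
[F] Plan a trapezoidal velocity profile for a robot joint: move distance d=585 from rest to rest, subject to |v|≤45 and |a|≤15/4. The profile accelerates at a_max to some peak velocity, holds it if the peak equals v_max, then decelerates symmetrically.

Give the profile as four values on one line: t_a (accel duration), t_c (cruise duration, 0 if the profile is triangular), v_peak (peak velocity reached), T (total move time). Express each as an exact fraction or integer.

t_a=12 t_c=1 v_peak=45 T=25

vₘ²/aₘ = 45²/(15/4) = 540
585 ≥ 540 → trapezoidal
t_a = 45/(15/4) = 12; v_peak = 45
d_cruise = 585 − 540 = 45; t_c = 45/45 = 1
T = 2·12 + 1 = 25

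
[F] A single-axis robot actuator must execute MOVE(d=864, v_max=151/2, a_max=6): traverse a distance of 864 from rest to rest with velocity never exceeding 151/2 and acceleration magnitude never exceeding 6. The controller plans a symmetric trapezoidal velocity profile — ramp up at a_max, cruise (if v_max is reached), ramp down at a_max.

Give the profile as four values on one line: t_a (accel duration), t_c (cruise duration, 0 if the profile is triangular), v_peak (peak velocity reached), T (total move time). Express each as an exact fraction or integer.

(v_max)²/a_max = (151/2)²/6 = 22801/24
864 < 22801/24 → triangular
v_peak = √(864·6) = √5184 = 72
t_a = 72/6 = 12; t_c = 0
T = 2·12 = 24

t_a=12 t_c=0 v_peak=72 T=24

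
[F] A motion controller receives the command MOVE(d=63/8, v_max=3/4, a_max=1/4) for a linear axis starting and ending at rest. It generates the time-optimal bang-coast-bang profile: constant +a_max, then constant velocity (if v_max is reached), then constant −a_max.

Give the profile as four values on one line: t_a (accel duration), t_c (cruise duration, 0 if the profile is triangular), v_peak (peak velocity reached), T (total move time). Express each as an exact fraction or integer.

t_a=3 t_c=15/2 v_peak=3/4 T=27/2

vₘ²/aₘ = (3/4)²/(1/4) = 9/4
63/8 ≥ 9/4 → trapezoidal
t_a = (3/4)/(1/4) = 3; v_peak = 3/4
d_cruise = 63/8 − 9/4 = 45/8; t_c = (45/8)/(3/4) = 15/2
T = 2·3 + 15/2 = 27/2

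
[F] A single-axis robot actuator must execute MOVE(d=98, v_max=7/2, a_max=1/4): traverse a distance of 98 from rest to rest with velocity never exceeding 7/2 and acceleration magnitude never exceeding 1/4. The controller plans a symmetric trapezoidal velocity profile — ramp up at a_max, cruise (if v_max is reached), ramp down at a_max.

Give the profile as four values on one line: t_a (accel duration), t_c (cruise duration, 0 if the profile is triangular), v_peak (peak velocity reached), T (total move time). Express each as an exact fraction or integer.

t_a=14 t_c=14 v_peak=7/2 T=42

v_max²/a_max = (7/2)²/(1/4) = 49
98 ≥ 49 so v_max reached
t_a = (7/2)/(1/4) = 14; v_peak = 7/2
d_cruise = 98 − 49 = 49; t_c = 49/(7/2) = 14
T = 2·14 + 14 = 42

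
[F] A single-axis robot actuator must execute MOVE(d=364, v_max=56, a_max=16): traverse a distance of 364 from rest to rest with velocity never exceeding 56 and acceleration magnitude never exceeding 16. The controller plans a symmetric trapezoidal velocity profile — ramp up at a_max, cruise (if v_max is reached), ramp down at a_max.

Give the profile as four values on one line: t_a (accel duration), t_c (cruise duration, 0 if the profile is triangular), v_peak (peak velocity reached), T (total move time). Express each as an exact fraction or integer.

vₘ²/aₘ = 56²/16 = 196
364 ≥ 196 so v_max reached
t_a = 56/16 = 7/2; v_peak = 56
d_cruise = 364 − 196 = 168; t_c = 168/56 = 3
T = 2·7/2 + 3 = 10

t_a=7/2 t_c=3 v_peak=56 T=10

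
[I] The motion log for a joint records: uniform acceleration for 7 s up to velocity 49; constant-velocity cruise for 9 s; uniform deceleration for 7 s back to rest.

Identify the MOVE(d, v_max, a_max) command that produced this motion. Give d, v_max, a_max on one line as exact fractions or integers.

a_max = 49/7 = 7
d_a = ½·49·7 = 343/2; d_c = 49·9 = 441
d = 2·343/2 + 441 = 784
t_c = 9 > 0 so v_max = 49

d=784 v_max=49 a_max=7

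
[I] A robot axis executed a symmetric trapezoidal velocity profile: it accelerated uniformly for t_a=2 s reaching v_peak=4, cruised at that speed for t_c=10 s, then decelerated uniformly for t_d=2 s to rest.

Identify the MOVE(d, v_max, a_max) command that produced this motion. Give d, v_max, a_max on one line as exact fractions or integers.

d=48 v_max=4 a_max=2

a_max = 4/2 = 2
d_a = ½·4·2 = 4; d_c = 4·10 = 40
d = 2·4 + 40 = 48
t_c = 10 > 0 so v_max = 4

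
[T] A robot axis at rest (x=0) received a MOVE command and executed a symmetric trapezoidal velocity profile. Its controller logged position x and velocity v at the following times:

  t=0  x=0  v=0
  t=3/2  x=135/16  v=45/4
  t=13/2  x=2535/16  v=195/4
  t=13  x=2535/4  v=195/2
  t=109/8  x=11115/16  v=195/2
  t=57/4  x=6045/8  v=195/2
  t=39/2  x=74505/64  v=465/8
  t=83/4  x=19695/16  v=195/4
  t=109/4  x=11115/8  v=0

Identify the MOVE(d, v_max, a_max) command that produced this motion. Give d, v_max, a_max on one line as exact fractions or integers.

final state: t=109/4, x=11115/8, v=0 → d = 11115/8
a_max = (45/4−0)/(3/2−0) = 15/2
max v = 195/2 over t∈[13,57/4] → v_max = 195/2
check: 195/2·(13+5/4) = 11115/8 ✓

d=11115/8 v_max=195/2 a_max=15/2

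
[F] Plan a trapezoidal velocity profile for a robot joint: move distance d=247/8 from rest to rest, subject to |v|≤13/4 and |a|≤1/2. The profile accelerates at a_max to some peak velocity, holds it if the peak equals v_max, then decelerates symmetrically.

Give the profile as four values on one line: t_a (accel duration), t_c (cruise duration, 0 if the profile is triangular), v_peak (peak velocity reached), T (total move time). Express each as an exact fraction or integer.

vₘ²/aₘ = (13/4)²/(1/2) = 169/8
247/8 ≥ 169/8 so v_max reached
t_a = (13/4)/(1/2) = 13/2; v_peak = 13/4
d_cruise = 247/8 − 169/8 = 39/4; t_c = (39/4)/(13/4) = 3
T = 2·13/2 + 3 = 16

t_a=13/2 t_c=3 v_peak=13/4 T=16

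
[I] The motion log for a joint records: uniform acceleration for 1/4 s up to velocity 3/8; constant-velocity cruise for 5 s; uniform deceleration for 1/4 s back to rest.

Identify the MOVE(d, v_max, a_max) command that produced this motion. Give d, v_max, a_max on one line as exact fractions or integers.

a_max = (3/8)/(1/4) = 3/2
d_a = ½·3/8·1/4 = 3/64; d_c = 3/8·5 = 15/8
d = 2·3/64 + 15/8 = 63/32
t_c = 5 > 0 so v_max = 3/8

d=63/32 v_max=3/8 a_max=3/2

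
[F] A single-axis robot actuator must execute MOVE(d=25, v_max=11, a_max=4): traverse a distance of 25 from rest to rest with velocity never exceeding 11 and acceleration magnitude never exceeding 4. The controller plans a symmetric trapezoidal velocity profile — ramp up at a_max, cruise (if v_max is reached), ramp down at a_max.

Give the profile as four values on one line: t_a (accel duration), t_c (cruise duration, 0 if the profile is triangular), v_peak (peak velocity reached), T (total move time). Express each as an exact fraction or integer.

t_a=5/2 t_c=0 v_peak=10 T=5

v_max²/a_max = 11²/4 = 121/4
25 < 121/4 so t_c = 0
v_peak = √(25·4) = √100 = 10
t_a = 10/4 = 5/2; t_c = 0
T = 2·5/2 = 5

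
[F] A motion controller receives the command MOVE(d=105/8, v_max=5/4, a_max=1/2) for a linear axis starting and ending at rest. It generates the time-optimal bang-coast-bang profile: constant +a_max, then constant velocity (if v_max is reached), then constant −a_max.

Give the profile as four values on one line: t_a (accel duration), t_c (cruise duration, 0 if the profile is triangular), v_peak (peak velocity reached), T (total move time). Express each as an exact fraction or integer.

(v_max)²/a_max = (5/4)²/(1/2) = 25/8
105/8 ≥ 25/8 ⇒ cruise phase
t_a = (5/4)/(1/2) = 5/2; v_peak = 5/4
d_cruise = 105/8 − 25/8 = 10; t_c = 10/(5/4) = 8
T = 2·5/2 + 8 = 13

t_a=5/2 t_c=8 v_peak=5/4 T=13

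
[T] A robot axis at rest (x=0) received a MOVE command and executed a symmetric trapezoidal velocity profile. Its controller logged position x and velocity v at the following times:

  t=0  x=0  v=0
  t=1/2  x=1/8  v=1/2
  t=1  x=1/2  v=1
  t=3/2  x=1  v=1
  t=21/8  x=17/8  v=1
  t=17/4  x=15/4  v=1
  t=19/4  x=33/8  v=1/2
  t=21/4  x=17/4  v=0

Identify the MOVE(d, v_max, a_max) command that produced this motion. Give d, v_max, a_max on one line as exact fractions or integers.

final state: t=21/4, x=17/4, v=0 → d = 17/4
a_max = (1/2−0)/(1/2−0) = 1
max v = 1 over t∈[1,17/4] → v_max = 1
check: 1·(1+13/4) = 17/4 ✓

d=17/4 v_max=1 a_max=1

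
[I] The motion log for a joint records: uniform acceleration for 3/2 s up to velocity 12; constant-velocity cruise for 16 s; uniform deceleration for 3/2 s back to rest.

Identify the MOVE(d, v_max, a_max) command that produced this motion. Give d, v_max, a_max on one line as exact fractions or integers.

d=210 v_max=12 a_max=8

a_max = 12/(3/2) = 8
d_a = ½·12·3/2 = 9; d_c = 12·16 = 192
d = 2·9 + 192 = 210
t_c = 16 > 0 so v_max = 12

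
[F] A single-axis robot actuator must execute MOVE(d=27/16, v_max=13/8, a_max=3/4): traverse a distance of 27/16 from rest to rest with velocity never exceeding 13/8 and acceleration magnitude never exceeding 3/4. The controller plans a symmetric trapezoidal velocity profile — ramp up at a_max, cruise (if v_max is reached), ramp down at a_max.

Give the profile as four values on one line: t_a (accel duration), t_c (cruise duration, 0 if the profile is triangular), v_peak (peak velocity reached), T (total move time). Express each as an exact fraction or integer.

t_a=3/2 t_c=0 v_peak=9/8 T=3

(v_max)²/a_max = (13/8)²/(3/4) = 169/48
27/16 < 169/48 ⇒ no cruise
v_peak = √(27/16·3/4) = √(81/64) = 9/8
t_a = (9/8)/(3/4) = 3/2; t_c = 0
T = 2·3/2 = 3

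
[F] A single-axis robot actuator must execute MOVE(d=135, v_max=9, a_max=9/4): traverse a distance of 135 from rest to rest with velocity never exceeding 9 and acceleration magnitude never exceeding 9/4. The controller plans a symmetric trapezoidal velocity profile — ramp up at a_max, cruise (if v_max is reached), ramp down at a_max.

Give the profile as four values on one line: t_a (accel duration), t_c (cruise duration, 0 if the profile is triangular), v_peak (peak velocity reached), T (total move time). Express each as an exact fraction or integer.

t_a=4 t_c=11 v_peak=9 T=19

v_max²/a_max = 9²/(9/4) = 36
135 ≥ 36 ⇒ cruise phase
t_a = 9/(9/4) = 4; v_peak = 9
d_cruise = 135 − 36 = 99; t_c = 99/9 = 11
T = 2·4 + 11 = 19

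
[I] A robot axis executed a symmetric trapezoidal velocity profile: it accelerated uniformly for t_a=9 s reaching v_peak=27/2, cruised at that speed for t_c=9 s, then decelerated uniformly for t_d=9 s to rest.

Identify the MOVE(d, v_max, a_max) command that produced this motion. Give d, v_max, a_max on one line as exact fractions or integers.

a_max = (27/2)/9 = 3/2
d_a = ½·27/2·9 = 243/4; d_c = 27/2·9 = 243/2
d = 2·243/4 + 243/2 = 243
t_c = 9 > 0 ⇒ limit active, v_max = 27/2

d=243 v_max=27/2 a_max=3/2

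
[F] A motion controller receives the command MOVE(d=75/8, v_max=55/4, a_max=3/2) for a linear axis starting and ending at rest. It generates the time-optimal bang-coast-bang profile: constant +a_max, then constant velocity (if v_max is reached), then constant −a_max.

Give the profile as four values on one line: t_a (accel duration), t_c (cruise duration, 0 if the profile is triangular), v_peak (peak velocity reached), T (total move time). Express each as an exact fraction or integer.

vₘ²/aₘ = (55/4)²/(3/2) = 3025/24
75/8 < 3025/24 so t_c = 0
v_peak = √(75/8·3/2) = √(225/16) = 15/4
t_a = (15/4)/(3/2) = 5/2; t_c = 0
T = 2·5/2 = 5

t_a=5/2 t_c=0 v_peak=15/4 T=5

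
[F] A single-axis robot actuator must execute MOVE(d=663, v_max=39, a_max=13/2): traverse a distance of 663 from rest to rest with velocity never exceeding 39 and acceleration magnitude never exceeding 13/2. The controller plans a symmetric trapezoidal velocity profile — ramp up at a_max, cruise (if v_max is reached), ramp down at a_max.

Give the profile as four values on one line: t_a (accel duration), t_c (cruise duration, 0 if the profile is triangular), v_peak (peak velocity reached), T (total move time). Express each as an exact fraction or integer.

t_a=6 t_c=11 v_peak=39 T=23

v_max²/a_max = 39²/(13/2) = 234
663 ≥ 234 ⇒ cruise phase
t_a = 39/(13/2) = 6; v_peak = 39
d_cruise = 663 − 234 = 429; t_c = 429/39 = 11
T = 2·6 + 11 = 23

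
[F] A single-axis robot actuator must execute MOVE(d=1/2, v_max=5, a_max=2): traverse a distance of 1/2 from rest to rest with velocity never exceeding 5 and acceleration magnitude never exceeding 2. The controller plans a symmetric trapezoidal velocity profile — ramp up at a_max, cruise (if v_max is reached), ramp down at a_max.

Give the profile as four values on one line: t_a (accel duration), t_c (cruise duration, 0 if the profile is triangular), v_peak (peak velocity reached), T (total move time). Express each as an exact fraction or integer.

(v_max)²/a_max = 5²/2 = 25/2
1/2 < 25/2 → triangular
v_peak = √(1/2·2) = √1 = 1
t_a = 1/2; t_c = 0
T = 2·1/2 = 1

t_a=1/2 t_c=0 v_peak=1 T=1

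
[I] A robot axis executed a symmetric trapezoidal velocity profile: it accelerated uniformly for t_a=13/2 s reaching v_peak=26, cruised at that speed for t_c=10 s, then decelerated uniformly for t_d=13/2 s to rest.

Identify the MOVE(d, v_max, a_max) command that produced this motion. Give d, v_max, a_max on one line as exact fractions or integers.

d=429 v_max=26 a_max=4

a_max = 26/(13/2) = 4
d_a = ½·26·13/2 = 169/2; d_c = 26·10 = 260
d = 2·169/2 + 260 = 429
t_c = 10 > 0 → v_max = v_peak = 26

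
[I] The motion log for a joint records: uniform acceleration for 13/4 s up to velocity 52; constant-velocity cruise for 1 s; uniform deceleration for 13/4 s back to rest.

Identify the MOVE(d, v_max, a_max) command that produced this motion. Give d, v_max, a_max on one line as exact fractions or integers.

d=221 v_max=52 a_max=16

a_max = 52/(13/4) = 16
d_a = ½·52·13/4 = 169/2; d_c = 52·1 = 52
d = 2·169/2 + 52 = 221
t_c = 1 > 0 so v_max = 52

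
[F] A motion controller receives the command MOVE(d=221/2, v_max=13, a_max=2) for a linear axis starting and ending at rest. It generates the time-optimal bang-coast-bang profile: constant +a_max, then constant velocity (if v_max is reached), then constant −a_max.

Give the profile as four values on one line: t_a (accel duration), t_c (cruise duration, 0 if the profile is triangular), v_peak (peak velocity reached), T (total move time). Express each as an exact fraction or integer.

t_a=13/2 t_c=2 v_peak=13 T=15

vₘ²/aₘ = 13²/2 = 169/2
221/2 ≥ 169/2 → trapezoidal
t_a = 13/2; v_peak = 13
d_cruise = 221/2 − 169/2 = 26; t_c = 26/13 = 2
T = 2·13/2 + 2 = 15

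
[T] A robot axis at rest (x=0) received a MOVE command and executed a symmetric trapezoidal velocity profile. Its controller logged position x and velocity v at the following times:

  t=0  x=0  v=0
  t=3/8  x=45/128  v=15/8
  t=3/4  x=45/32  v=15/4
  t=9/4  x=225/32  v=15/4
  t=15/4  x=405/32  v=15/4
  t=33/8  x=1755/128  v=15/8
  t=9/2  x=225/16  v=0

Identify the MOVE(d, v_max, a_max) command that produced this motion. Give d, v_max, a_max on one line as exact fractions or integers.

final state: t=9/2, x=225/16, v=0 → d = 225/16
a_max = (15/8−0)/(3/8−0) = 5
max v = 15/4 over t∈[3/4,15/4] → v_max = 15/4
check: 15/4·(3/4+3) = 225/16 ✓

d=225/16 v_max=15/4 a_max=5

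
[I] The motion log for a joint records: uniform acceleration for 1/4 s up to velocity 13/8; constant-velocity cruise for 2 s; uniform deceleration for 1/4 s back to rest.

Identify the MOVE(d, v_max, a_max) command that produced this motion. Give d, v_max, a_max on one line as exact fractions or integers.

d=117/32 v_max=13/8 a_max=13/2

a_max = (13/8)/(1/4) = 13/2
d_a = ½·13/8·1/4 = 13/64; d_c = 13/8·2 = 13/4
d = 2·13/64 + 13/4 = 117/32
t_c = 2 > 0 so v_max = 13/8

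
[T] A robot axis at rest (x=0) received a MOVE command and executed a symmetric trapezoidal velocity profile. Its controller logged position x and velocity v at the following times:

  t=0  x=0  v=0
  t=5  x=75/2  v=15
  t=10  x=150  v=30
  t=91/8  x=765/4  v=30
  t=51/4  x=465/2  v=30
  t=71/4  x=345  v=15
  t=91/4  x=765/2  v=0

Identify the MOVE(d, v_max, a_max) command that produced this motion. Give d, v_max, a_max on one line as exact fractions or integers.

d=765/2 v_max=30 a_max=3

final state: t=91/4, x=765/2, v=0 → d = 765/2
a_max = (15−0)/(5−0) = 3
max v = 30 over t∈[10,51/4] → v_max = 30
check: 30·(10+11/4) = 765/2 ✓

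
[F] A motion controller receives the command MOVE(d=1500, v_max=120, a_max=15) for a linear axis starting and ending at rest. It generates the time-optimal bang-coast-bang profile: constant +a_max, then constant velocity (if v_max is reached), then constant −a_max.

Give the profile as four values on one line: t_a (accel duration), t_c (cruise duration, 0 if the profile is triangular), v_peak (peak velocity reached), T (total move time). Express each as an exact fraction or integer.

vₘ²/aₘ = 120²/15 = 960
1500 ≥ 960 ⇒ cruise phase
t_a = 120/15 = 8; v_peak = 120
d_cruise = 1500 − 960 = 540; t_c = 540/120 = 9/2
T = 2·8 + 9/2 = 41/2

t_a=8 t_c=9/2 v_peak=120 T=41/2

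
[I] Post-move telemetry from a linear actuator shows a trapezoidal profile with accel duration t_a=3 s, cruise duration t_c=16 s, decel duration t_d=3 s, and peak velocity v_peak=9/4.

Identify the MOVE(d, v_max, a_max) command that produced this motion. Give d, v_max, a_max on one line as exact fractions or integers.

a_max = (9/4)/3 = 3/4
d_a = ½·9/4·3 = 27/8; d_c = 9/4·16 = 36
d = 2·27/8 + 36 = 171/4
t_c = 16 > 0 → v_max = v_peak = 9/4

d=171/4 v_max=9/4 a_max=3/4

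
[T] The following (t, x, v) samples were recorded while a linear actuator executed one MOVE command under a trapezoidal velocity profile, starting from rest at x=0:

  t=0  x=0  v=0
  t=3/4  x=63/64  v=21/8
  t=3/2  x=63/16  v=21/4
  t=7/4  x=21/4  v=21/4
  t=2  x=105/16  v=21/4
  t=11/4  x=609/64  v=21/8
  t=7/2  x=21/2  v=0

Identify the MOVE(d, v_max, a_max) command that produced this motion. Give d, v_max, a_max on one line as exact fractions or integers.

d=21/2 v_max=21/4 a_max=7/2

final state: t=7/2, x=21/2, v=0 → d = 21/2
a_max = (21/8−0)/(3/4−0) = 7/2
max v = 21/4 over t∈[3/2,2] → v_max = 21/4
check: 21/4·(3/2+1/2) = 21/2 ✓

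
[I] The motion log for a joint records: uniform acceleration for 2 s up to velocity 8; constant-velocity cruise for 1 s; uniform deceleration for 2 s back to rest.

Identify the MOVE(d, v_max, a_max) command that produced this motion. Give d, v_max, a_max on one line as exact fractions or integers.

a_max = 8/2 = 4
d_a = ½·8·2 = 8; d_c = 8·1 = 8
d = 2·8 + 8 = 24
t_c = 1 > 0 → v_max = v_peak = 8

d=24 v_max=8 a_max=4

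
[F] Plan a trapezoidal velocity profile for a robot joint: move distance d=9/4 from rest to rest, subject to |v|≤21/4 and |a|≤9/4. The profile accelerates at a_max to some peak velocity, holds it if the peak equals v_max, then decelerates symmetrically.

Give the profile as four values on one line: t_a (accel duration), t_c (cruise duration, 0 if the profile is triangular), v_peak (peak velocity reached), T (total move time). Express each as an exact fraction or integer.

v_max²/a_max = (21/4)²/(9/4) = 49/4
9/4 < 49/4 → triangular
v_peak = √(9/4·9/4) = √(81/16) = 9/4
t_a = (9/4)/(9/4) = 1; t_c = 0
T = 2·1 = 2

t_a=1 t_c=0 v_peak=9/4 T=2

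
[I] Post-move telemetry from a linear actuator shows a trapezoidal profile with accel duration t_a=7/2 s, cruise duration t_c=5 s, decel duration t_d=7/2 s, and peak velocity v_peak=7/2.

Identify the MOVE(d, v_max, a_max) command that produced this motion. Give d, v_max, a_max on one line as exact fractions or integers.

d=119/4 v_max=7/2 a_max=1

a_max = (7/2)/(7/2) = 1
d_a = ½·7/2·7/2 = 49/8; d_c = 7/2·5 = 35/2
d = 2·49/8 + 35/2 = 119/4
t_c = 5 > 0 so v_max = 7/2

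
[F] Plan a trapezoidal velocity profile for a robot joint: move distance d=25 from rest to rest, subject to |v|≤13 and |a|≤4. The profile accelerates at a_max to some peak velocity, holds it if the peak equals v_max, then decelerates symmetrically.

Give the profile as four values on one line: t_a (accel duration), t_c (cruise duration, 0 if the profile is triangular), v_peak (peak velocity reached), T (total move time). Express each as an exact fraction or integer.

t_a=5/2 t_c=0 v_peak=10 T=5

(v_max)²/a_max = 13²/4 = 169/4
25 < 169/4 so t_c = 0
v_peak = √(25·4) = √100 = 10
t_a = 10/4 = 5/2; t_c = 0
T = 2·5/2 = 5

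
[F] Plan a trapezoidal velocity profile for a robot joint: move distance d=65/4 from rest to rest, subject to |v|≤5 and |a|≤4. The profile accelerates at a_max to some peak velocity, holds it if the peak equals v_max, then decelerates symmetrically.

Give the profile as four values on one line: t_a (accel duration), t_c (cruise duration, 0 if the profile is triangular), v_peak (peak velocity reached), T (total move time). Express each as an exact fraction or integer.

t_a=5/4 t_c=2 v_peak=5 T=9/2

(v_max)²/a_max = 5²/4 = 25/4
65/4 ≥ 25/4 so v_max reached
t_a = 5/4; v_peak = 5
d_cruise = 65/4 − 25/4 = 10; t_c = 10/5 = 2
T = 2·5/4 + 2 = 9/2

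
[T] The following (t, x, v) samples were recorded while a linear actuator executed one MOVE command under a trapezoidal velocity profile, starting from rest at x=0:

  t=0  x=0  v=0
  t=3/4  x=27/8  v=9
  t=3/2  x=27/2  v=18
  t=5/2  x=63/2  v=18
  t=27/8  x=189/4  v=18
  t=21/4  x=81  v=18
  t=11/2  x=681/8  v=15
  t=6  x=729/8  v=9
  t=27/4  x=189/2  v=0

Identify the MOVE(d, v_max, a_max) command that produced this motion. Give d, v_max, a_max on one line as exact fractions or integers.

final state: t=27/4, x=189/2, v=0 → d = 189/2
a_max = (9−0)/(3/4−0) = 12
max v = 18 over t∈[3/2,21/4] → v_max = 18
check: 18·(3/2+15/4) = 189/2 ✓

d=189/2 v_max=18 a_max=12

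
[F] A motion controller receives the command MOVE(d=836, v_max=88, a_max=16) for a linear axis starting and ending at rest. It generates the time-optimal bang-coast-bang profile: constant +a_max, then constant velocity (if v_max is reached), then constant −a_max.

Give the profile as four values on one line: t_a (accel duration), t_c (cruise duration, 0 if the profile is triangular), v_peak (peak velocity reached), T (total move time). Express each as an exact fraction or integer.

v_max²/a_max = 88²/16 = 484
836 ≥ 484 so v_max reached
t_a = 88/16 = 11/2; v_peak = 88
d_cruise = 836 − 484 = 352; t_c = 352/88 = 4
T = 2·11/2 + 4 = 15

t_a=11/2 t_c=4 v_peak=88 T=15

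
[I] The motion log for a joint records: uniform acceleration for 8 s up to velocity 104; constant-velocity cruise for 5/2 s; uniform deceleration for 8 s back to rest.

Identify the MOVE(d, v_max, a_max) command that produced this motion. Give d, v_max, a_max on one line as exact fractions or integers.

d=1092 v_max=104 a_max=13

a_max = 104/8 = 13
d_a = ½·104·8 = 416; d_c = 104·5/2 = 260
d = 2·416 + 260 = 1092
t_c = 5/2 > 0 ⇒ limit active, v_max = 104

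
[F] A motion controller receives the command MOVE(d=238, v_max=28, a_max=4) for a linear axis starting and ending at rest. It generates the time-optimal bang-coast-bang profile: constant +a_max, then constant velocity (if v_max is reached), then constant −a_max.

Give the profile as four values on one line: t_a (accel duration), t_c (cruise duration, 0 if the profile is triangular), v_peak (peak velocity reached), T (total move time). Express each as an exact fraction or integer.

(v_max)²/a_max = 28²/4 = 196
238 ≥ 196 ⇒ cruise phase
t_a = 28/4 = 7; v_peak = 28
d_cruise = 238 − 196 = 42; t_c = 42/28 = 3/2
T = 2·7 + 3/2 = 31/2

t_a=7 t_c=3/2 v_peak=28 T=31/2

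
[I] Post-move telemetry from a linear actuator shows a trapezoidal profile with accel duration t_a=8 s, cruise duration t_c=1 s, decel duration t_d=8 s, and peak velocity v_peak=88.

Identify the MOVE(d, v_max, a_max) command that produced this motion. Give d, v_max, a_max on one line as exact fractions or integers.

a_max = 88/8 = 11
d_a = ½·88·8 = 352; d_c = 88·1 = 88
d = 2·352 + 88 = 792
t_c = 1 > 0 so v_max = 88

d=792 v_max=88 a_max=11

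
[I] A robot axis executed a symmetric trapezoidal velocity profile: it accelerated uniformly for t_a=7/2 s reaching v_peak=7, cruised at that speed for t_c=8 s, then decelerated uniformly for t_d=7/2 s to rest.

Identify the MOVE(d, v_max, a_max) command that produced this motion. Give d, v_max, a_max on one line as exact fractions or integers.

a_max = 7/(7/2) = 2
d_a = ½·7·7/2 = 49/4; d_c = 7·8 = 56
d = 2·49/4 + 56 = 161/2
t_c = 8 > 0 ⇒ limit active, v_max = 7

d=161/2 v_max=7 a_max=2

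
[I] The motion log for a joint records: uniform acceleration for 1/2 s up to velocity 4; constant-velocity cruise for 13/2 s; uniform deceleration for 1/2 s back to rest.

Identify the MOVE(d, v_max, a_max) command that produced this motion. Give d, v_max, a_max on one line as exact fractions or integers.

d=28 v_max=4 a_max=8

a_max = 4/(1/2) = 8
d_a = ½·4·1/2 = 1; d_c = 4·13/2 = 26
d = 2·1 + 26 = 28
t_c = 13/2 > 0 ⇒ limit active, v_max = 4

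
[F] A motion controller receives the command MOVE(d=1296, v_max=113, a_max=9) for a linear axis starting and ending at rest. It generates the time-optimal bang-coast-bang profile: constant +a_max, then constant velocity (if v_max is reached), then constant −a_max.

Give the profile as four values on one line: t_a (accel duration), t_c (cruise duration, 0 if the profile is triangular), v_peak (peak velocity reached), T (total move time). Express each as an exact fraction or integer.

v_max²/a_max = 113²/9 = 12769/9
1296 < 12769/9 ⇒ no cruise
v_peak = √(1296·9) = √11664 = 108
t_a = 108/9 = 12; t_c = 0
T = 2·12 = 24

t_a=12 t_c=0 v_peak=108 T=24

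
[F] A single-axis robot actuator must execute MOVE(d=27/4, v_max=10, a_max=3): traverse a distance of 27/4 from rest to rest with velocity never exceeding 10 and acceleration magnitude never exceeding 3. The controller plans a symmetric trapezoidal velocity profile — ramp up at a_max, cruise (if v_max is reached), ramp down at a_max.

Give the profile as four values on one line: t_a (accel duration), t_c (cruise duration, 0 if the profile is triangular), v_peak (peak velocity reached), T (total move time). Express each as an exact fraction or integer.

t_a=3/2 t_c=0 v_peak=9/2 T=3

vₘ²/aₘ = 10²/3 = 100/3
27/4 < 100/3 → triangular
v_peak = √(27/4·3) = √(81/4) = 9/2
t_a = (9/2)/3 = 3/2; t_c = 0
T = 2·3/2 = 3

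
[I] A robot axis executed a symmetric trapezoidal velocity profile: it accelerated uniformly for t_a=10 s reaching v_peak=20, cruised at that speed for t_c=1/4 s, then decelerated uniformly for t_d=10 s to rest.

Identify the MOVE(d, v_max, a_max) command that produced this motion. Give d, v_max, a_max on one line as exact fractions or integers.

d=205 v_max=20 a_max=2

a_max = 20/10 = 2
d_a = ½·20·10 = 100; d_c = 20·1/4 = 5
d = 2·100 + 5 = 205
t_c = 1/4 > 0 → v_max = v_peak = 20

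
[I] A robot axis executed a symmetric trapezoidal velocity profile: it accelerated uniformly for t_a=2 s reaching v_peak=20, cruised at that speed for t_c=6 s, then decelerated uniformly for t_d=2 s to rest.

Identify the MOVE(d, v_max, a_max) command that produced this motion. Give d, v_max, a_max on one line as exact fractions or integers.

d=160 v_max=20 a_max=10

a_max = 20/2 = 10
d_a = ½·20·2 = 20; d_c = 20·6 = 120
d = 2·20 + 120 = 160
t_c = 6 > 0 ⇒ limit active, v_max = 20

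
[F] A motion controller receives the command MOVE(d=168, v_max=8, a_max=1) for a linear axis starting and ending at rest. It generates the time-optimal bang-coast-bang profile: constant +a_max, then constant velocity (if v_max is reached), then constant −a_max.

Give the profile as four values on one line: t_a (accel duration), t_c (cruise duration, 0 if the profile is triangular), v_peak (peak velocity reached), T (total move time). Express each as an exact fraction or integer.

(v_max)²/a_max = 8²/1 = 64
168 ≥ 64 → trapezoidal
t_a = 8/1 = 8; v_peak = 8
d_cruise = 168 − 64 = 104; t_c = 104/8 = 13
T = 2·8 + 13 = 29

t_a=8 t_c=13 v_peak=8 T=29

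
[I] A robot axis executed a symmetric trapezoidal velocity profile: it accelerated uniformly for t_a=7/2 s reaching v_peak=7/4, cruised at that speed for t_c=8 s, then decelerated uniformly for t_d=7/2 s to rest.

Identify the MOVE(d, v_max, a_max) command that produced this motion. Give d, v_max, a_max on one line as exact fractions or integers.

d=161/8 v_max=7/4 a_max=1/2

a_max = (7/4)/(7/2) = 1/2
d_a = ½·7/4·7/2 = 49/16; d_c = 7/4·8 = 14
d = 2·49/16 + 14 = 161/8
t_c = 8 > 0 so v_max = 7/4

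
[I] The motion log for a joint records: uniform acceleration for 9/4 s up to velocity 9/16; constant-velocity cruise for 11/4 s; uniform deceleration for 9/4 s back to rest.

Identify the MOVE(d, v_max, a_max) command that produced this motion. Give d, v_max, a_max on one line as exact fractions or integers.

a_max = (9/16)/(9/4) = 1/4
d_a = ½·9/16·9/4 = 81/128; d_c = 9/16·11/4 = 99/64
d = 2·81/128 + 99/64 = 45/16
t_c = 11/4 > 0 so v_max = 9/16

d=45/16 v_max=9/16 a_max=1/4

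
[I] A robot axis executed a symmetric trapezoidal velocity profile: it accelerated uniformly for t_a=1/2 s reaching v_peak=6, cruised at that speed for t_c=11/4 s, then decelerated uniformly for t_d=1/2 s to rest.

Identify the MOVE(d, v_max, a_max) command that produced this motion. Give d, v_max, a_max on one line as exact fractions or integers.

d=39/2 v_max=6 a_max=12

a_max = 6/(1/2) = 12
d_a = ½·6·1/2 = 3/2; d_c = 6·11/4 = 33/2
d = 2·3/2 + 33/2 = 39/2
t_c = 11/4 > 0 ⇒ limit active, v_max = 6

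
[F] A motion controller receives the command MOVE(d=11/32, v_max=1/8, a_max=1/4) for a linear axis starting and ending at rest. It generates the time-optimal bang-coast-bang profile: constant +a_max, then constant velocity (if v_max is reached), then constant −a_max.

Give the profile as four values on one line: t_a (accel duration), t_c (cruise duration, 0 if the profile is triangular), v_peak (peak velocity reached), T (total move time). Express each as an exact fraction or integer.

(v_max)²/a_max = (1/8)²/(1/4) = 1/16
11/32 ≥ 1/16 ⇒ cruise phase
t_a = (1/8)/(1/4) = 1/2; v_peak = 1/8
d_cruise = 11/32 − 1/16 = 9/32; t_c = (9/32)/(1/8) = 9/4
T = 2·1/2 + 9/4 = 13/4

t_a=1/2 t_c=9/4 v_peak=1/8 T=13/4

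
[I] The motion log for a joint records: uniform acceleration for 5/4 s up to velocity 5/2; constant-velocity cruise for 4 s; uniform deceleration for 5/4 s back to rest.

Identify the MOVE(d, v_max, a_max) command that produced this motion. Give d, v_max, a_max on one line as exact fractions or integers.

d=105/8 v_max=5/2 a_max=2

a_max = (5/2)/(5/4) = 2
d_a = ½·5/2·5/4 = 25/16; d_c = 5/2·4 = 10
d = 2·25/16 + 10 = 105/8
t_c = 4 > 0 so v_max = 5/2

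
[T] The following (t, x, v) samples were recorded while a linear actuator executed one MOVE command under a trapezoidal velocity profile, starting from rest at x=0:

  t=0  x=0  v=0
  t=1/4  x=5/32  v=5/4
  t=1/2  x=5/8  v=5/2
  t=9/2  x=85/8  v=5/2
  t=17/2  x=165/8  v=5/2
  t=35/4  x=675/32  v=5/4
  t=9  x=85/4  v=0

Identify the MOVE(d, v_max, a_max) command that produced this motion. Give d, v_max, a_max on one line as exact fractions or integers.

d=85/4 v_max=5/2 a_max=5

final state: t=9, x=85/4, v=0 → d = 85/4
a_max = (5/4−0)/(1/4−0) = 5
max v = 5/2 over t∈[1/2,17/2] → v_max = 5/2
check: 5/2·(1/2+8) = 85/4 ✓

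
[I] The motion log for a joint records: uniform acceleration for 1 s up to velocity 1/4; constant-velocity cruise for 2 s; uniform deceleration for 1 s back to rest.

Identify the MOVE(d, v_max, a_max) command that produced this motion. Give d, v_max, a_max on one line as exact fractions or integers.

a_max = (1/4)/1 = 1/4
d_a = ½·1/4·1 = 1/8; d_c = 1/4·2 = 1/2
d = 2·1/8 + 1/2 = 3/4
t_c = 2 > 0 so v_max = 1/4

d=3/4 v_max=1/4 a_max=1/4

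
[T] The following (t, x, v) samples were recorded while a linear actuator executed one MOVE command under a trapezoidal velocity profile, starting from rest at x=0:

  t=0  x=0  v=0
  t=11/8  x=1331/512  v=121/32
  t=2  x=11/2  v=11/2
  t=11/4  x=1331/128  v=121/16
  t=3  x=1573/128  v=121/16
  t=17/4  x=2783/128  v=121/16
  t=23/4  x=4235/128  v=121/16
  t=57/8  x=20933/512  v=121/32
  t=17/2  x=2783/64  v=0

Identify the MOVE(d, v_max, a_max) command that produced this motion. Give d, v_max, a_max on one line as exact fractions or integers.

final state: t=17/2, x=2783/64, v=0 → d = 2783/64
a_max = (121/32−0)/(11/8−0) = 11/4
max v = 121/16 over t∈[11/4,23/4] → v_max = 121/16
check: 121/16·(11/4+3) = 2783/64 ✓

d=2783/64 v_max=121/16 a_max=11/4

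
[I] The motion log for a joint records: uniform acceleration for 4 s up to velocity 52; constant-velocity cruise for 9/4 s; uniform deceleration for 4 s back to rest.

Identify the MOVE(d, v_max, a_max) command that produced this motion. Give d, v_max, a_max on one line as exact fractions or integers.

d=325 v_max=52 a_max=13

a_max = 52/4 = 13
d_a = ½·52·4 = 104; d_c = 52·9/4 = 117
d = 2·104 + 117 = 325
t_c = 9/4 > 0 so v_max = 52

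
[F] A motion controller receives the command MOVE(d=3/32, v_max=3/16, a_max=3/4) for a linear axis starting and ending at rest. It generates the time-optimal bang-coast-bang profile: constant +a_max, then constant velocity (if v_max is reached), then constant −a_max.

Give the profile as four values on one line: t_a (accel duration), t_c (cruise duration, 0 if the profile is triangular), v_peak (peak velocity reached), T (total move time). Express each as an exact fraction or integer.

t_a=1/4 t_c=1/4 v_peak=3/16 T=3/4

v_max²/a_max = (3/16)²/(3/4) = 3/64
3/32 ≥ 3/64 so v_max reached
t_a = (3/16)/(3/4) = 1/4; v_peak = 3/16
d_cruise = 3/32 − 3/64 = 3/64; t_c = (3/64)/(3/16) = 1/4
T = 2·1/4 + 1/4 = 3/4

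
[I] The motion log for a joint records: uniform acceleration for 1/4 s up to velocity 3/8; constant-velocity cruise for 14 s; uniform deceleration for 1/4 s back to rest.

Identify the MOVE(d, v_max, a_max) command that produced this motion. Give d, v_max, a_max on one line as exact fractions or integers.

d=171/32 v_max=3/8 a_max=3/2

a_max = (3/8)/(1/4) = 3/2
d_a = ½·3/8·1/4 = 3/64; d_c = 3/8·14 = 21/4
d = 2·3/64 + 21/4 = 171/32
t_c = 14 > 0 → v_max = v_peak = 3/8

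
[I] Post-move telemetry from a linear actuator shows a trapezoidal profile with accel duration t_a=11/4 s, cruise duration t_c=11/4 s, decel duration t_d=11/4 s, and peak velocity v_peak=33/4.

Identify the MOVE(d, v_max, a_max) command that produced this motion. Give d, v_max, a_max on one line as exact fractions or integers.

a_max = (33/4)/(11/4) = 3
d_a = ½·33/4·11/4 = 363/32; d_c = 33/4·11/4 = 363/16
d = 2·363/32 + 363/16 = 363/8
t_c = 11/4 > 0 so v_max = 33/4

d=363/8 v_max=33/4 a_max=3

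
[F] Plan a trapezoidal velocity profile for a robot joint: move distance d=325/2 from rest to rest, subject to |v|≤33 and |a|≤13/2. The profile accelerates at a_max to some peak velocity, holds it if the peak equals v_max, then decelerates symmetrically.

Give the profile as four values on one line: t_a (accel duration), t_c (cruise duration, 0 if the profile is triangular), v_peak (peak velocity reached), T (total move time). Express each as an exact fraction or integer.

t_a=5 t_c=0 v_peak=65/2 T=10

(v_max)²/a_max = 33²/(13/2) = 2178/13
325/2 < 2178/13 so t_c = 0
v_peak = √(325/2·13/2) = √(4225/4) = 65/2
t_a = (65/2)/(13/2) = 5; t_c = 0
T = 2·5 = 10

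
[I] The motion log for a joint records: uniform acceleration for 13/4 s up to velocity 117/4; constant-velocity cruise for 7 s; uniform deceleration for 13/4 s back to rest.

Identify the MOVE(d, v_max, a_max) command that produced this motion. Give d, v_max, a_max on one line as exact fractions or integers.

a_max = (117/4)/(13/4) = 9
d_a = ½·117/4·13/4 = 1521/32; d_c = 117/4·7 = 819/4
d = 2·1521/32 + 819/4 = 4797/16
t_c = 7 > 0 ⇒ limit active, v_max = 117/4

d=4797/16 v_max=117/4 a_max=9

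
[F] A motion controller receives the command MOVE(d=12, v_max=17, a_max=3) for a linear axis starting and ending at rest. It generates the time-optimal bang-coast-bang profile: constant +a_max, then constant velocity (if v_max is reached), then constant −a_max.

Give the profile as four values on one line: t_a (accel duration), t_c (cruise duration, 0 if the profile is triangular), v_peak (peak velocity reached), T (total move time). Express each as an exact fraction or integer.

(v_max)²/a_max = 17²/3 = 289/3
12 < 289/3 so t_c = 0
v_peak = √(12·3) = √36 = 6
t_a = 6/3 = 2; t_c = 0
T = 2·2 = 4

t_a=2 t_c=0 v_peak=6 T=4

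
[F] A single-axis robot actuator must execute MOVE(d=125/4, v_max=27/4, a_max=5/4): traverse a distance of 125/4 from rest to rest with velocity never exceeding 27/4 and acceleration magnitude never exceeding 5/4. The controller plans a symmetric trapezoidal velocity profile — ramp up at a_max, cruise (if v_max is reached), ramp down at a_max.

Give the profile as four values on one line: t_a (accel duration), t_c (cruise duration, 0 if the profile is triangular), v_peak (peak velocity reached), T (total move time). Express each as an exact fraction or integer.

v_max²/a_max = (27/4)²/(5/4) = 729/20
125/4 < 729/20 so t_c = 0
v_peak = √(125/4·5/4) = √(625/16) = 25/4
t_a = (25/4)/(5/4) = 5; t_c = 0
T = 2·5 = 10

t_a=5 t_c=0 v_peak=25/4 T=10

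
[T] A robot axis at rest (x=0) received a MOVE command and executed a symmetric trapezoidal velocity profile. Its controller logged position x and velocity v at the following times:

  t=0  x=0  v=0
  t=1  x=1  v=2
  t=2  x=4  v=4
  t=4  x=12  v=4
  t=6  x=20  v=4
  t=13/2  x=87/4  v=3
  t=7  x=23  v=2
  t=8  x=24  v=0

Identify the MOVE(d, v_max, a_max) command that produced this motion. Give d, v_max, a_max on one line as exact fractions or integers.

d=24 v_max=4 a_max=2

final state: t=8, x=24, v=0 → d = 24
a_max = (2−0)/(1−0) = 2
max v = 4 over t∈[2,6] → v_max = 4
check: 4·(2+4) = 24 ✓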